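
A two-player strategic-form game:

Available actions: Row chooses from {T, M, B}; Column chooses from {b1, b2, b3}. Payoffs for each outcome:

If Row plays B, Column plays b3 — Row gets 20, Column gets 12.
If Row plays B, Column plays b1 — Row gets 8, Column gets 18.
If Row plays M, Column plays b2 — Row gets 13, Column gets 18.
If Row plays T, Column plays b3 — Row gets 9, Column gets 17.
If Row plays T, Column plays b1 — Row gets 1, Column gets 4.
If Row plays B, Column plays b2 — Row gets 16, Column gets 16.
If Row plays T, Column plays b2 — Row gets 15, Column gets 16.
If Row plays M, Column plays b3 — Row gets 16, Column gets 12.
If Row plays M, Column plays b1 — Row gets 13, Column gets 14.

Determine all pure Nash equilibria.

No pure-strategy Nash equilibrium.

Row against b1: payoffs 1, 13, 8 → best response M.
Row against b2: payoffs 15, 13, 16 → best response B.
Row against b3: payoffs 9, 16, 20 → best response B.
Column against T: payoffs 4, 16, 17 → best response b3.
Column against M: payoffs 14, 18, 12 → best response b2.
Column against B: payoffs 18, 16, 12 → best response b1.
No profile is a mutual best response for all players.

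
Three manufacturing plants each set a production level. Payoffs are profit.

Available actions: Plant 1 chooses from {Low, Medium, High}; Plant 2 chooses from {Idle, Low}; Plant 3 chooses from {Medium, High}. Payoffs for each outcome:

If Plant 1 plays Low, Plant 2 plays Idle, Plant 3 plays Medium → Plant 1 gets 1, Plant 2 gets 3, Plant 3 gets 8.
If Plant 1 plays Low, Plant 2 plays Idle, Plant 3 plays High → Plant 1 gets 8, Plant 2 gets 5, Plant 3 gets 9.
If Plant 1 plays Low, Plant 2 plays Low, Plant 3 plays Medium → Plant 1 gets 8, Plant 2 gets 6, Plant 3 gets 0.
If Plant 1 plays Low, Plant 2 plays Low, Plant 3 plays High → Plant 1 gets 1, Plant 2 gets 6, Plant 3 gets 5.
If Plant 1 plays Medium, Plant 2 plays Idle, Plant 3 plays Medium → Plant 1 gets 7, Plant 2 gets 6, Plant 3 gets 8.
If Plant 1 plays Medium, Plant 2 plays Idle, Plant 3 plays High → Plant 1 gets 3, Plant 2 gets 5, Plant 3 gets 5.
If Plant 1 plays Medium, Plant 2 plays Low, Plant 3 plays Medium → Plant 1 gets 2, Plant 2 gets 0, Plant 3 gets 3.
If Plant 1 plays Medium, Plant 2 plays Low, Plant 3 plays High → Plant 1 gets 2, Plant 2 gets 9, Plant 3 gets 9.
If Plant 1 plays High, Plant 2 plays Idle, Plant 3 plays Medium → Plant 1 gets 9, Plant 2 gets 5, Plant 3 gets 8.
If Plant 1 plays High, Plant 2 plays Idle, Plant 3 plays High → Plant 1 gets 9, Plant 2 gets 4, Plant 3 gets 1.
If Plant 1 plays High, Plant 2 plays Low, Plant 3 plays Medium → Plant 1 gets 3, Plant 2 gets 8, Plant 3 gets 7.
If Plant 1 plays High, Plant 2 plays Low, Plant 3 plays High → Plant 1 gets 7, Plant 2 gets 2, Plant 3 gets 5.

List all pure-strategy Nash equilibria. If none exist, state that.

This game has no pure Nash equilibrium.

Plant 1 against (Idle, Medium): payoffs 1, 7, 9 → best response High.
Plant 1 against (Idle, High): payoffs 8, 3, 9 → best response High.
Plant 1 against (Low, Medium): payoffs 8, 2, 3 → best response Low.
Plant 1 against (Low, High): payoffs 1, 2, 7 → best response High.
Plant 2 against (Low, Medium): payoffs 3, 6 → best response Low.
Plant 2 against (Low, High): payoffs 5, 6 → best response Low.
Plant 2 against (Medium, Medium): payoffs 6, 0 → best response Idle.
Plant 2 against (Medium, High): payoffs 5, 9 → best response Low.
Plant 2 against (High, Medium): payoffs 5, 8 → best response Low.
Plant 2 against (High, High): payoffs 4, 2 → best response Idle.
Plant 3 against (Low, Idle): payoffs 8, 9 → best response High.
Plant 3 against (Low, Low): payoffs 0, 5 → best response High.
Plant 3 against (Medium, Idle): payoffs 8, 5 → best response Medium.
Plant 3 against (Medium, Low): payoffs 3, 9 → best response High.
Plant 3 against (High, Idle): payoffs 8, 1 → best response Medium.
Plant 3 against (High, Low): payoffs 7, 5 → best response Medium.
No profile is a mutual best response for all players.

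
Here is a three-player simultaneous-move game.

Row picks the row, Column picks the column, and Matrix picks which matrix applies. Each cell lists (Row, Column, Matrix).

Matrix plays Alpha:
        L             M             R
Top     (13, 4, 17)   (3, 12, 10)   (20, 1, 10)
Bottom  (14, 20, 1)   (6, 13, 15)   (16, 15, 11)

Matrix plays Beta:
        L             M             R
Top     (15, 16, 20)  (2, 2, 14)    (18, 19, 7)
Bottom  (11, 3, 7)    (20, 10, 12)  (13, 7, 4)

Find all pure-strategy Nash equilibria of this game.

(Top, L, Alpha): Row can switch to Bottom (13 → 14). Not NE.
(Top, L, Beta): Column can switch to R (16 → 19). Not NE.
(Top, M, Alpha): Row can switch to Bottom (3 → 6). Not NE.
(Top, M, Beta): Row can switch to Bottom (2 → 20). Not NE.
(Top, R, Alpha): Column can switch to L (1 → 4). Not NE.
(Top, R, Beta): Matrix can switch to Alpha (7 → 10). Not NE.
(Bottom, L, Alpha): Matrix can switch to Beta (1 → 7). Not NE.
(Bottom, L, Beta): Row can switch to Top (11 → 15). Not NE.
(Bottom, M, Alpha): Column can switch to L (13 → 20). Not NE.
(Bottom, M, Beta): Matrix can switch to Alpha (12 → 15). Not NE.
(The remaining 2 profiles each have a profitable deviation by the same check.)

There is no pure-strategy Nash equilibrium.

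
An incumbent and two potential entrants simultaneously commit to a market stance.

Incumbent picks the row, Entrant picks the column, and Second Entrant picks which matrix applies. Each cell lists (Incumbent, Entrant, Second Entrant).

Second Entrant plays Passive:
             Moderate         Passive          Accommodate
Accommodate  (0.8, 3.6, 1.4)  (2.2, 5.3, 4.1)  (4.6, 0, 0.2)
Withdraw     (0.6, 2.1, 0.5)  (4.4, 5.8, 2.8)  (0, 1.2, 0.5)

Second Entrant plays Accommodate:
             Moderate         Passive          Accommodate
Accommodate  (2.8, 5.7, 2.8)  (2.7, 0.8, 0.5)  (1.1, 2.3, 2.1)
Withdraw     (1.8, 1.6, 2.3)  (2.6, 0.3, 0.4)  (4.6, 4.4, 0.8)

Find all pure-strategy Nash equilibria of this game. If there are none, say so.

(Accommodate, Moderate, Accommodate), (Withdraw, Passive, Passive), (Withdraw, Accommodate, Accommodate)

Incumbent against (Moderate, Passive): payoffs 0.8, 0.6 → best response Accommodate.
Incumbent against (Moderate, Accommodate): payoffs 2.8, 1.8 → best response Accommodate.
Incumbent against (Passive, Passive): payoffs 2.2, 4.4 → best response Withdraw.
Incumbent against (Passive, Accommodate): payoffs 2.7, 2.6 → best response Accommodate.
Incumbent against (Accommodate, Passive): payoffs 4.6, 0 → best response Accommodate.
Incumbent against (Accommodate, Accommodate): payoffs 1.1, 4.6 → best response Withdraw.
Entrant against (Accommodate, Passive): payoffs 3.6, 5.3, 0 → best response Passive.
Entrant against (Accommodate, Accommodate): payoffs 5.7, 0.8, 2.3 → best response Moderate.
Entrant against (Withdraw, Passive): payoffs 2.1, 5.8, 1.2 → best response Passive.
Entrant against (Withdraw, Accommodate): payoffs 1.6, 0.3, 4.4 → best response Accommodate.
Second Entrant against (Accommodate, Moderate): payoffs 1.4, 2.8 → best response Accommodate.
Second Entrant against (Accommodate, Passive): payoffs 4.1, 0.5 → best response Passive.
Second Entrant against (Accommodate, Accommodate): payoffs 0.2, 2.1 → best response Accommodate.
Second Entrant against (Withdraw, Moderate): payoffs 0.5, 2.3 → best response Accommodate.
Second Entrant against (Withdraw, Passive): payoffs 2.8, 0.4 → best response Passive.
Second Entrant against (Withdraw, Accommodate): payoffs 0.5, 0.8 → best response Accommodate.
Mutual best responses: (Accommodate, Moderate, Accommodate); (Withdraw, Passive, Passive); (Withdraw, Accommodate, Accommodate).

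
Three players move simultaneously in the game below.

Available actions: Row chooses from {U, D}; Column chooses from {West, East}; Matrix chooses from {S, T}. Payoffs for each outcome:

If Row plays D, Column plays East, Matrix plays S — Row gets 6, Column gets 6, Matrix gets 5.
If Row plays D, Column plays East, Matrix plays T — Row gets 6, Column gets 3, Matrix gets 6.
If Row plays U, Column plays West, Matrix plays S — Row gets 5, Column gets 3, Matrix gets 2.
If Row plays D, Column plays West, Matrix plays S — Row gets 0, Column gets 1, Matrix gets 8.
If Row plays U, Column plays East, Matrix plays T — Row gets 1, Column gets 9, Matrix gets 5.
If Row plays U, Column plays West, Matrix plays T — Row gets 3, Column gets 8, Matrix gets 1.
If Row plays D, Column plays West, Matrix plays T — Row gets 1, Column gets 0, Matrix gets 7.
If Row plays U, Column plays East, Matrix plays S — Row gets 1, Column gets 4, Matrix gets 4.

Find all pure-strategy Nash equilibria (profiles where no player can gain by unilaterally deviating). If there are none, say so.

(D, East, T)

(U, West, S): Column can switch to East (3 → 4). Not NE.
(U, West, T): Column can switch to East (8 → 9). Not NE.
(U, East, S): Row can switch to D (1 → 6). Not NE.
(U, East, T): Row can switch to D (1 → 6). Not NE.
(D, West, S): Row can switch to U (0 → 5). Not NE.
(D, West, T): Row can switch to U (1 → 3). Not NE.
(D, East, S): Matrix can switch to T (5 → 6). Not NE.
(D, East, T): Row gets 6, best alternative 1; Column gets 3, best alternative 0; Matrix gets 6, best alternative 5. No profitable deviation — NE.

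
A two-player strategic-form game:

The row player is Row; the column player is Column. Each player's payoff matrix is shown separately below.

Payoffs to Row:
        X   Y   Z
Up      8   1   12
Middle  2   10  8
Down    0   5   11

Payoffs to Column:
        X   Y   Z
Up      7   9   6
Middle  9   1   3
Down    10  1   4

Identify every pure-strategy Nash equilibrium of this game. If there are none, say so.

Check each profile: it is a Nash equilibrium iff no player can strictly gain by switching unilaterally.
(Up, X): Column can switch to Y (7 → 9). Not NE.
(Up, Y): Row can switch to Middle (1 → 10). Not NE.
(Up, Z): Column can switch to X (6 → 7). Not NE.
(Middle, X): Row can switch to Up (2 → 8). Not NE.
(Middle, Y): Column can switch to X (1 → 9). Not NE.
(Middle, Z): Row can switch to Up (8 → 12). Not NE.
(Down, X): Row can switch to Up (0 → 8). Not NE.
(Down, Y): Row can switch to Middle (5 → 10). Not NE.
(Down, Z): Row can switch to Up (11 → 12). Not NE.

none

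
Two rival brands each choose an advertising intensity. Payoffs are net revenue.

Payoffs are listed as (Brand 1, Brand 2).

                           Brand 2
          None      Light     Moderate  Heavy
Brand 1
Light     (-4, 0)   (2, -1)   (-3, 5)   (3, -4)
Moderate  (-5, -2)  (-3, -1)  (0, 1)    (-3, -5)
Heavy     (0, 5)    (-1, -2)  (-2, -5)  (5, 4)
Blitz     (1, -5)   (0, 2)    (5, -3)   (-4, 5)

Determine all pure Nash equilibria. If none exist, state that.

Mark each player's best response to every combination of opponents' strategies; a profile where every player is best-responding is a pure Nash equilibrium.
Brand 1 against None: payoffs -4, -5, 0, 1 → best response Blitz.
Brand 1 against Light: payoffs 2, -3, -1, 0 → best response Light.
Brand 1 against Moderate: payoffs -3, 0, -2, 5 → best response Blitz.
Brand 1 against Heavy: payoffs 3, -3, 5, -4 → best response Heavy.
Brand 2 against Light: payoffs 0, -1, 5, -4 → best response Moderate.
Brand 2 against Moderate: payoffs -2, -1, 1, -5 → best response Moderate.
Brand 2 against Heavy: payoffs 5, -2, -5, 4 → best response None.
Brand 2 against Blitz: payoffs -5, 2, -3, 5 → best response Heavy.
No profile is a mutual best response for all players.

This game has no pure Nash equilibrium.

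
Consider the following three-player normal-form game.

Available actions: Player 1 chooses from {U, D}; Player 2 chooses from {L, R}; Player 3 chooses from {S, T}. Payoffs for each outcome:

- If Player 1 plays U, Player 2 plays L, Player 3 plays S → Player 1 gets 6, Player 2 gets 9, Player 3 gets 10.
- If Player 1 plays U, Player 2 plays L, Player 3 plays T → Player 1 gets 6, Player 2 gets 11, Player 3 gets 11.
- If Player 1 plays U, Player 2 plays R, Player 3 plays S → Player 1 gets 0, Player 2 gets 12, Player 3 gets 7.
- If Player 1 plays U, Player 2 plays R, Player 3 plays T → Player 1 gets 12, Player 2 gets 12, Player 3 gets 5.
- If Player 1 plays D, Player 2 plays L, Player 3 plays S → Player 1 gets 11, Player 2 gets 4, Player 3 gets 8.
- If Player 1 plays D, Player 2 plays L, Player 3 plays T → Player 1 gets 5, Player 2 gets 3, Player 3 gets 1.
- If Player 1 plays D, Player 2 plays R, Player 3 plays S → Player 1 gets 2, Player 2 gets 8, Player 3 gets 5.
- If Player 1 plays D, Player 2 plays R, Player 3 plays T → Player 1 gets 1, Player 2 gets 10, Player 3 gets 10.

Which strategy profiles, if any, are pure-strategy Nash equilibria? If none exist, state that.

none

Check each profile: it is a Nash equilibrium iff no player can strictly gain by switching unilaterally.
(U, L, S): Player 1 can switch to D (6 → 11). Not NE.
(U, L, T): Player 2 can switch to R (11 → 12). Not NE.
(U, R, S): Player 1 can switch to D (0 → 2). Not NE.
(U, R, T): Player 3 can switch to S (5 → 7). Not NE.
(D, L, S): Player 2 can switch to R (4 → 8). Not NE.
(D, L, T): Player 1 can switch to U (5 → 6). Not NE.
(D, R, S): Player 3 can switch to T (5 → 10). Not NE.
(D, R, T): Player 1 can switch to U (1 → 12). Not NE.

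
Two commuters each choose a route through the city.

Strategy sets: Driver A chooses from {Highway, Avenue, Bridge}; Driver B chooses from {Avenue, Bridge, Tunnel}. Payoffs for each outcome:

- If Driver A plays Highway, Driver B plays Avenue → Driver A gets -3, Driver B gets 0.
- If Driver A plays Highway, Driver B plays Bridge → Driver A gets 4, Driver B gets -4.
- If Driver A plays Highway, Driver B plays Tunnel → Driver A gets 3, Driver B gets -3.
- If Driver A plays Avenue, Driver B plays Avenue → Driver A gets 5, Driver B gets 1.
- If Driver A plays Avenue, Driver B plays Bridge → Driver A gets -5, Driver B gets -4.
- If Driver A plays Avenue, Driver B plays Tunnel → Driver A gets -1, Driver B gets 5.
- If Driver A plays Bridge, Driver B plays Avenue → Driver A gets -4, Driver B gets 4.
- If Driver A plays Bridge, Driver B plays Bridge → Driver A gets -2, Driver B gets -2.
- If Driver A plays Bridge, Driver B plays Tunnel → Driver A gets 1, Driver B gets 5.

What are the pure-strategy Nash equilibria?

No pure-strategy Nash equilibrium.

(Highway, Avenue): Driver A can switch to Avenue (-3 → 5). Not NE.
(Highway, Bridge): Driver B can switch to Avenue (-4 → 0). Not NE.
(Highway, Tunnel): Driver B can switch to Avenue (-3 → 0). Not NE.
(Avenue, Avenue): Driver B can switch to Tunnel (1 → 5). Not NE.
(Avenue, Bridge): Driver A can switch to Highway (-5 → 4). Not NE.
(Avenue, Tunnel): Driver A can switch to Highway (-1 → 3). Not NE.
(Bridge, Avenue): Driver A can switch to Highway (-4 → -3). Not NE.
(Bridge, Bridge): Driver A can switch to Highway (-2 → 4). Not NE.
(Bridge, Tunnel): Driver A can switch to Highway (1 → 3). Not NE.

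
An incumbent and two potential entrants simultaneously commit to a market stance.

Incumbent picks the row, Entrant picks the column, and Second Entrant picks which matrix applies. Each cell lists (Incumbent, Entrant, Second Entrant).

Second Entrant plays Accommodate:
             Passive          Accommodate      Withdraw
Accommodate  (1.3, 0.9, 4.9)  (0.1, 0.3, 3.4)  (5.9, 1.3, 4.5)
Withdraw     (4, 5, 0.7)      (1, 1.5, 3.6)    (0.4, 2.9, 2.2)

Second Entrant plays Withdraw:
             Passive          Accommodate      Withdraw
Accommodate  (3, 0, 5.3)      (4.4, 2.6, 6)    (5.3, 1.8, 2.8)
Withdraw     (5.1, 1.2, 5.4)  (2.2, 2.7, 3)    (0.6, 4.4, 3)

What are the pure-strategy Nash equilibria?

Pure-strategy Nash equilibria: (Accommodate, Accommodate, Withdraw); (Accommodate, Withdraw, Accommodate)

For each player, find the best response to each opponent profile; mutual best responses are the pure NE.
Incumbent against (Passive, Accommodate): payoffs 1.3, 4 → best response Withdraw.
Incumbent against (Passive, Withdraw): payoffs 3, 5.1 → best response Withdraw.
Incumbent against (Accommodate, Accommodate): payoffs 0.1, 1 → best response Withdraw.
Incumbent against (Accommodate, Withdraw): payoffs 4.4, 2.2 → best response Accommodate.
Incumbent against (Withdraw, Accommodate): payoffs 5.9, 0.4 → best response Accommodate.
Incumbent against (Withdraw, Withdraw): payoffs 5.3, 0.6 → best response Accommodate.
Entrant against (Accommodate, Accommodate): payoffs 0.9, 0.3, 1.3 → best response Withdraw.
Entrant against (Accommodate, Withdraw): payoffs 0, 2.6, 1.8 → best response Accommodate.
Entrant against (Withdraw, Accommodate): payoffs 5, 1.5, 2.9 → best response Passive.
Entrant against (Withdraw, Withdraw): payoffs 1.2, 2.7, 4.4 → best response Withdraw.
Second Entrant against (Accommodate, Passive): payoffs 4.9, 5.3 → best response Withdraw.
Second Entrant against (Accommodate, Accommodate): payoffs 3.4, 6 → best response Withdraw.
Second Entrant against (Accommodate, Withdraw): payoffs 4.5, 2.8 → best response Accommodate.
Second Entrant against (Withdraw, Passive): payoffs 0.7, 5.4 → best response Withdraw.
Second Entrant against (Withdraw, Accommodate): payoffs 3.6, 3 → best response Accommodate.
Second Entrant against (Withdraw, Withdraw): payoffs 2.2, 3 → best response Withdraw.
Mutual best responses: (Accommodate, Accommodate, Withdraw); (Accommodate, Withdraw, Accommodate).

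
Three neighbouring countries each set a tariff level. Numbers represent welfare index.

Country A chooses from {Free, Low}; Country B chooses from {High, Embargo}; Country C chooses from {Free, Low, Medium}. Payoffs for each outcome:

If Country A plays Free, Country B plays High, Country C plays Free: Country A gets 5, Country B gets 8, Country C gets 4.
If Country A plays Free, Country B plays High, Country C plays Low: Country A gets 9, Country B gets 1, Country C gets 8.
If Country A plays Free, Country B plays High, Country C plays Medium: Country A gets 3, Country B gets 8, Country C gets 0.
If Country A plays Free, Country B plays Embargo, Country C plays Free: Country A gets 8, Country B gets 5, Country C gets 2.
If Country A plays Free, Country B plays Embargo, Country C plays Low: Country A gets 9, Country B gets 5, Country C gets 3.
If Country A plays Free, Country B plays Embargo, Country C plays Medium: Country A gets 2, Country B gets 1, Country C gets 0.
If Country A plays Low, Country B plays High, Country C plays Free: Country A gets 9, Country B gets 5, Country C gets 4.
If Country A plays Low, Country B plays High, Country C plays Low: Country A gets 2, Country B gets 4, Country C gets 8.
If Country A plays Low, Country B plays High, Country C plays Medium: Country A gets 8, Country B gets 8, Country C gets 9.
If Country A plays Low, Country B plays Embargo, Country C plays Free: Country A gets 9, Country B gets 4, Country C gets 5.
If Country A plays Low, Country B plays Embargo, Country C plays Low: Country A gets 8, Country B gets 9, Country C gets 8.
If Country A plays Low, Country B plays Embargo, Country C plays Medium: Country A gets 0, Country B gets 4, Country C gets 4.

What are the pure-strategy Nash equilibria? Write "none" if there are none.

(Free, Embargo, Low), (Low, High, Medium)

For each player, find the best response to each opponent profile; mutual best responses are the pure NE.
Country A against (High, Free): payoffs 5, 9 → best response Low.
Country A against (High, Low): payoffs 9, 2 → best response Free.
Country A against (High, Medium): payoffs 3, 8 → best response Low.
Country A against (Embargo, Free): payoffs 8, 9 → best response Low.
Country A against (Embargo, Low): payoffs 9, 8 → best response Free.
Country A against (Embargo, Medium): payoffs 2, 0 → best response Free.
Country B against (Free, Free): payoffs 8, 5 → best response High.
Country B against (Free, Low): payoffs 1, 5 → best response Embargo.
Country B against (Free, Medium): payoffs 8, 1 → best response High.
Country B against (Low, Free): payoffs 5, 4 → best response High.
Country B against (Low, Low): payoffs 4, 9 → best response Embargo.
Country B against (Low, Medium): payoffs 8, 4 → best response High.
Country C against (Free, High): payoffs 4, 8, 0 → best response Low.
Country C against (Free, Embargo): payoffs 2, 3, 0 → best response Low.
Country C against (Low, High): payoffs 4, 8, 9 → best response Medium.
Country C against (Low, Embargo): payoffs 5, 8, 4 → best response Low.
Mutual best responses: (Free, Embargo, Low); (Low, High, Medium).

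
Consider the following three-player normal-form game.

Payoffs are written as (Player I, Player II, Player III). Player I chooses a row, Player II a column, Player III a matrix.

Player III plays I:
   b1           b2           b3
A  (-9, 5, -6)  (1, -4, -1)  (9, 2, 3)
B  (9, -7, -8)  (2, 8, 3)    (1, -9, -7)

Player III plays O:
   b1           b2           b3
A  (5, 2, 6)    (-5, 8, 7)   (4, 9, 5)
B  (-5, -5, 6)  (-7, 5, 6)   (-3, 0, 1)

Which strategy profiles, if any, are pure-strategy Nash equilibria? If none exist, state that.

Player I against (b1, I): payoffs -9, 9 → best response B.
Player I against (b1, O): payoffs 5, -5 → best response A.
Player I against (b2, I): payoffs 1, 2 → best response B.
Player I against (b2, O): payoffs -5, -7 → best response A.
Player I against (b3, I): payoffs 9, 1 → best response A.
Player I against (b3, O): payoffs 4, -3 → best response A.
Player II against (A, I): payoffs 5, -4, 2 → best response b1.
Player II against (A, O): payoffs 2, 8, 9 → best response b3.
Player II against (B, I): payoffs -7, 8, -9 → best response b2.
Player II against (B, O): payoffs -5, 5, 0 → best response b2.
Player III against (A, b1): payoffs -6, 6 → best response O.
Player III against (A, b2): payoffs -1, 7 → best response O.
Player III against (A, b3): payoffs 3, 5 → best response O.
Player III against (B, b1): payoffs -8, 6 → best response O.
Player III against (B, b2): payoffs 3, 6 → best response O.
Player III against (B, b3): payoffs -7, 1 → best response O.
Mutual best responses: (A, b3, O).

Pure NE: (A, b3, O)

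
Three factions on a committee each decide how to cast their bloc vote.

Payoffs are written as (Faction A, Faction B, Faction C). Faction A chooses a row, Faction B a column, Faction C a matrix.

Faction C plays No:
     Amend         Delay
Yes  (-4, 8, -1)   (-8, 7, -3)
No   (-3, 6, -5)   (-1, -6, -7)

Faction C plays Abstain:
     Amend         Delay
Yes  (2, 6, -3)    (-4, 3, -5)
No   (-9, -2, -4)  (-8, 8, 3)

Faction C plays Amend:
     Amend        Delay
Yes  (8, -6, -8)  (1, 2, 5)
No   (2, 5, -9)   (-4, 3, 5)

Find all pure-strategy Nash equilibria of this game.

(Yes, Delay, Amend)

For each player, find the best response to each opponent profile; mutual best responses are the pure NE.
Faction A against (Amend, No): payoffs -4, -3 → best response No.
Faction A against (Amend, Abstain): payoffs 2, -9 → best response Yes.
Faction A against (Amend, Amend): payoffs 8, 2 → best response Yes.
Faction A against (Delay, No): payoffs -8, -1 → best response No.
Faction A against (Delay, Abstain): payoffs -4, -8 → best response Yes.
Faction A against (Delay, Amend): payoffs 1, -4 → best response Yes.
Faction B against (Yes, No): payoffs 8, 7 → best response Amend.
Faction B against (Yes, Abstain): payoffs 6, 3 → best response Amend.
Faction B against (Yes, Amend): payoffs -6, 2 → best response Delay.
Faction B against (No, No): payoffs 6, -6 → best response Amend.
Faction B against (No, Abstain): payoffs -2, 8 → best response Delay.
Faction B against (No, Amend): payoffs 5, 3 → best response Amend.
Faction C against (Yes, Amend): payoffs -1, -3, -8 → best response No.
Faction C against (Yes, Delay): payoffs -3, -5, 5 → best response Amend.
Faction C against (No, Amend): payoffs -5, -4, -9 → best response Abstain.
Faction C against (No, Delay): payoffs -7, 3, 5 → best response Amend.
Mutual best responses: (Yes, Delay, Amend).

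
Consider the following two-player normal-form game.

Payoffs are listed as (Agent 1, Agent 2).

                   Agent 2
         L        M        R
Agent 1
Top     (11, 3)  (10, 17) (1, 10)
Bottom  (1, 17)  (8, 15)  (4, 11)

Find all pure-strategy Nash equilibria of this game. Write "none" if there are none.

The unique pure-strategy Nash equilibrium is (Top, M).

Check each profile: it is a Nash equilibrium iff no player can strictly gain by switching unilaterally.
(Top, L): Agent 2 can switch to M (3 → 17). Not NE.
(Top, M): Agent 1 gets 10, best alternative 8; Agent 2 gets 17, best alternative 10. No profitable deviation — NE.
(Top, R): Agent 1 can switch to Bottom (1 → 4). Not NE.
(Bottom, L): Agent 1 can switch to Top (1 → 11). Not NE.
(Bottom, M): Agent 1 can switch to Top (8 → 10). Not NE.
(Bottom, R): Agent 2 can switch to L (11 → 17). Not NE.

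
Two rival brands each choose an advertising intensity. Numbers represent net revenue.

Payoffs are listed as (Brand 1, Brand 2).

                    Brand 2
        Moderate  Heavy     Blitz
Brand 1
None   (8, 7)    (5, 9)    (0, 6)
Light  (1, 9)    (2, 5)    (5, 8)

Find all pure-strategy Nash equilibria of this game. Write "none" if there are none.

(None, Moderate): Brand 2 can switch to Heavy (7 → 9). Not NE.
(None, Heavy): Brand 1 gets 5, best alternative 2; Brand 2 gets 9, best alternative 7. No profitable deviation — NE.
(None, Blitz): Brand 1 can switch to Light (0 → 5). Not NE.
(Light, Moderate): Brand 1 can switch to None (1 → 8). Not NE.
(Light, Heavy): Brand 1 can switch to None (2 → 5). Not NE.
(Light, Blitz): Brand 2 can switch to Moderate (8 → 9). Not NE.

The unique pure-strategy Nash equilibrium is (None, Heavy).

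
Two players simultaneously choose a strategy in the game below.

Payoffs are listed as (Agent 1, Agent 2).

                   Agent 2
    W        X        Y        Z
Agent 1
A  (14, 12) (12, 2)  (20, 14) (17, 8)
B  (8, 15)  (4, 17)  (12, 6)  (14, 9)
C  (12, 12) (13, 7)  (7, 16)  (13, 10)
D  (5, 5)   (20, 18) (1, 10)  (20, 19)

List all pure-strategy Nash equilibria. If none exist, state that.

(A, W): Agent 2 can switch to Y (12 → 14). Not NE.
(A, X): Agent 1 can switch to C (12 → 13). Not NE.
(A, Y): Agent 1 gets 20, best alternative 12; Agent 2 gets 14, best alternative 12. No profitable deviation — NE.
(A, Z): Agent 1 can switch to D (17 → 20). Not NE.
(B, W): Agent 1 can switch to A (8 → 14). Not NE.
(B, X): Agent 1 can switch to A (4 → 12). Not NE.
(B, Y): Agent 1 can switch to A (12 → 20). Not NE.
(D, Z): Agent 1 gets 20, best alternative 17; Agent 2 gets 19, best alternative 18. No profitable deviation — NE.
(The remaining 8 profiles each have a profitable deviation by the same check.)

(A, Y); (D, Z)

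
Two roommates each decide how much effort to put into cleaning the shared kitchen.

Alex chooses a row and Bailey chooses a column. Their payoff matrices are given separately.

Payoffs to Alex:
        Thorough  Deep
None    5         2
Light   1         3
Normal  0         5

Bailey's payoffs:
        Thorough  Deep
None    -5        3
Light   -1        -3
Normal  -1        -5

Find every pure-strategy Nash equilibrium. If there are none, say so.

For each strategy profile, look for a profitable unilateral deviation.
(None, Thorough): Bailey can switch to Deep (-5 → 3). Not NE.
(None, Deep): Alex can switch to Light (2 → 3). Not NE.
(Light, Thorough): Alex can switch to None (1 → 5). Not NE.
(Light, Deep): Alex can switch to Normal (3 → 5). Not NE.
(Normal, Thorough): Alex can switch to None (0 → 5). Not NE.
(Normal, Deep): Bailey can switch to Thorough (-5 → -1). Not NE.

No pure-strategy Nash equilibrium.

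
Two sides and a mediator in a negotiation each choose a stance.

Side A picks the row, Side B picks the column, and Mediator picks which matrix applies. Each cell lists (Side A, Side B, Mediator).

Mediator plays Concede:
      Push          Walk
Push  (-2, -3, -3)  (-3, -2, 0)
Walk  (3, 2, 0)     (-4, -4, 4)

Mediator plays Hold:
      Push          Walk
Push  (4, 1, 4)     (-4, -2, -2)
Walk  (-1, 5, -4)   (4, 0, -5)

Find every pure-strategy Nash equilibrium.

The pure Nash equilibria are (Push, Push, Hold); (Push, Walk, Concede); (Walk, Push, Concede).

Side A against (Push, Concede): payoffs -2, 3 → best response Walk.
Side A against (Push, Hold): payoffs 4, -1 → best response Push.
Side A against (Walk, Concede): payoffs -3, -4 → best response Push.
Side A against (Walk, Hold): payoffs -4, 4 → best response Walk.
Side B against (Push, Concede): payoffs -3, -2 → best response Walk.
Side B against (Push, Hold): payoffs 1, -2 → best response Push.
Side B against (Walk, Concede): payoffs 2, -4 → best response Push.
Side B against (Walk, Hold): payoffs 5, 0 → best response Push.
Mediator against (Push, Push): payoffs -3, 4 → best response Hold.
Mediator against (Push, Walk): payoffs 0, -2 → best response Concede.
Mediator against (Walk, Push): payoffs 0, -4 → best response Concede.
Mediator against (Walk, Walk): payoffs 4, -5 → best response Concede.
Mutual best responses: (Push, Push, Hold); (Push, Walk, Concede); (Walk, Push, Concede).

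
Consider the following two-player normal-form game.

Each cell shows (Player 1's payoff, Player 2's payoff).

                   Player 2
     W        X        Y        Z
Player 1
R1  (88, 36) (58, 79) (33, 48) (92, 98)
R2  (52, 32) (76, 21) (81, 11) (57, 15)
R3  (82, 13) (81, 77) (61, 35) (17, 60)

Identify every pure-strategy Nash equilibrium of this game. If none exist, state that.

(R1, W): Player 2 can switch to X (36 → 79). Not NE.
(R1, X): Player 1 can switch to R2 (58 → 76). Not NE.
(R1, Y): Player 1 can switch to R2 (33 → 81). Not NE.
(R1, Z): Player 1 gets 92, best alternative 57; Player 2 gets 98, best alternative 79. No profitable deviation — NE.
(R2, W): Player 1 can switch to R1 (52 → 88). Not NE.
(R2, X): Player 1 can switch to R3 (76 → 81). Not NE.
(R2, Y): Player 2 can switch to W (11 → 32). Not NE.
(R2, Z): Player 1 can switch to R1 (57 → 92). Not NE.
(R3, W): Player 1 can switch to R1 (82 → 88). Not NE.
(R3, X): Player 1 gets 81, best alternative 76; Player 2 gets 77, best alternative 60. No profitable deviation — NE.
(R3, Y): Player 1 can switch to R2 (61 → 81). Not NE.
(R3, Z): Player 1 can switch to R1 (17 → 92). Not NE.

(R1, Z) and (R3, X)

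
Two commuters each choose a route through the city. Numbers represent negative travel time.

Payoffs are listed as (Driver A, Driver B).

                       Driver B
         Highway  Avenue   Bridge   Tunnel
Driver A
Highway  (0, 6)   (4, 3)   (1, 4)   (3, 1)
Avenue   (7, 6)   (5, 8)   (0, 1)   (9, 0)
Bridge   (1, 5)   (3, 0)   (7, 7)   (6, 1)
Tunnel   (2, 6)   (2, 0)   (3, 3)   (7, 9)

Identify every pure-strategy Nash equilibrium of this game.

Driver A against Highway: payoffs 0, 7, 1, 2 → best response Avenue.
Driver A against Avenue: payoffs 4, 5, 3, 2 → best response Avenue.
Driver A against Bridge: payoffs 1, 0, 7, 3 → best response Bridge.
Driver A against Tunnel: payoffs 3, 9, 6, 7 → best response Avenue.
Driver B against Highway: payoffs 6, 3, 4, 1 → best response Highway.
Driver B against Avenue: payoffs 6, 8, 1, 0 → best response Avenue.
Driver B against Bridge: payoffs 5, 0, 7, 1 → best response Bridge.
Driver B against Tunnel: payoffs 6, 0, 3, 9 → best response Tunnel.
Mutual best responses: (Avenue, Avenue); (Bridge, Bridge).

Pure-strategy Nash equilibria: (Avenue, Avenue), (Bridge, Bridge)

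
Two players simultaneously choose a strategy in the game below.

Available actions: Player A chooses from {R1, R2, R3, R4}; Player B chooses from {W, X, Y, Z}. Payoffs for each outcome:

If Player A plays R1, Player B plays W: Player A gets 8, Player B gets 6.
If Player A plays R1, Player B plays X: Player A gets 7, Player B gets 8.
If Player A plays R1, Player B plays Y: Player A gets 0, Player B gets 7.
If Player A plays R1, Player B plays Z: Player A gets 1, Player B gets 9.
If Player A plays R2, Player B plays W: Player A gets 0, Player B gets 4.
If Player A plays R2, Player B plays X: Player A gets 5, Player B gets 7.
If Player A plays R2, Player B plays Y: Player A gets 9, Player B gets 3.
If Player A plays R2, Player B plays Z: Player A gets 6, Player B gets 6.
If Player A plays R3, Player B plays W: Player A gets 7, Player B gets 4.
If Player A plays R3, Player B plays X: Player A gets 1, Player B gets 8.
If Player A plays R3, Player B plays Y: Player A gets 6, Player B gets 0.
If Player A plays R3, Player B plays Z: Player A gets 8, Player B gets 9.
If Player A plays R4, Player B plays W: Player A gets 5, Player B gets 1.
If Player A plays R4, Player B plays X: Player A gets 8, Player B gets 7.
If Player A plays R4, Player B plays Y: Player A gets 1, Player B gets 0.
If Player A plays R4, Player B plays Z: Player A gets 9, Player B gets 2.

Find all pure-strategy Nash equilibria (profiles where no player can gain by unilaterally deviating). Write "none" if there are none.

Player A against W: payoffs 8, 0, 7, 5 → best response R1.
Player A against X: payoffs 7, 5, 1, 8 → best response R4.
Player A against Y: payoffs 0, 9, 6, 1 → best response R2.
Player A against Z: payoffs 1, 6, 8, 9 → best response R4.
Player B against R1: payoffs 6, 8, 7, 9 → best response Z.
Player B against R2: payoffs 4, 7, 3, 6 → best response X.
Player B against R3: payoffs 4, 8, 0, 9 → best response Z.
Player B against R4: payoffs 1, 7, 0, 2 → best response X.
Mutual best responses: (R4, X).

Pure NE: (R4, X)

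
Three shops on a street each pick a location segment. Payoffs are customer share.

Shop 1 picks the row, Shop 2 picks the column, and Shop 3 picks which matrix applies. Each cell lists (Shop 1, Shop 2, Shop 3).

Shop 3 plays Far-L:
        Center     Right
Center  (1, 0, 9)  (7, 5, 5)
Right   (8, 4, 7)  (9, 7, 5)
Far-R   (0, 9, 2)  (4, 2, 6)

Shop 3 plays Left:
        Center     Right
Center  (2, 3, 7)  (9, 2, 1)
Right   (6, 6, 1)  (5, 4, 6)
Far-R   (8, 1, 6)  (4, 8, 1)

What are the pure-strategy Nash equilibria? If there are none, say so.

No pure-strategy Nash equilibrium.

(Center, Center, Far-L): Shop 1 can switch to Right (1 → 8). Not NE.
(Center, Center, Left): Shop 1 can switch to Right (2 → 6). Not NE.
(Center, Right, Far-L): Shop 1 can switch to Right (7 → 9). Not NE.
(Center, Right, Left): Shop 2 can switch to Center (2 → 3). Not NE.
(Right, Center, Far-L): Shop 2 can switch to Right (4 → 7). Not NE.
(Right, Center, Left): Shop 1 can switch to Far-R (6 → 8). Not NE.
(The remaining 6 profiles each have a profitable deviation by the same check.)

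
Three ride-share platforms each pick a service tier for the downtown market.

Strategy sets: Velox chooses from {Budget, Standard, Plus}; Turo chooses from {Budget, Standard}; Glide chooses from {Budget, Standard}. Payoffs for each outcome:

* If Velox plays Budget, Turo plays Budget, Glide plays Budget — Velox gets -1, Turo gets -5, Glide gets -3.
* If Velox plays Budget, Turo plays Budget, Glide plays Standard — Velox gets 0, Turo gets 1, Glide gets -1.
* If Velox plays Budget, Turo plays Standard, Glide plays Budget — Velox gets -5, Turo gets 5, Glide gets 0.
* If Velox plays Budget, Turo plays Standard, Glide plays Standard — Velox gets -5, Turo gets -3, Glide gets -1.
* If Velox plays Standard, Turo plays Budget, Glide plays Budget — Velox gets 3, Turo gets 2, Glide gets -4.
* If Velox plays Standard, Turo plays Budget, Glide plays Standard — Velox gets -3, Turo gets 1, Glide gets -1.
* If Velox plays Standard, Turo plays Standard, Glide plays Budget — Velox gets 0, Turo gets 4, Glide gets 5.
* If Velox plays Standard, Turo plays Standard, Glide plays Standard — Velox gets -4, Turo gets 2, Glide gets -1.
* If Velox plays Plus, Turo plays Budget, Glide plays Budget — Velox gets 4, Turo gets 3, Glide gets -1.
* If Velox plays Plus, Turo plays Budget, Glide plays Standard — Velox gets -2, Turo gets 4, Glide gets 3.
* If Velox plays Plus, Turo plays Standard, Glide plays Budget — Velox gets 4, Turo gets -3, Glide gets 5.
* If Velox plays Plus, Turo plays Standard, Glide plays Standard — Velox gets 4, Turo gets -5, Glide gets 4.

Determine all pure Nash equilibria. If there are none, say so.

(Budget, Budget, Budget): Velox can switch to Standard (-1 → 3). Not NE.
(Budget, Budget, Standard): Velox gets 0, best alternative -2; Turo gets 1, best alternative -3; Glide gets -1, best alternative -3. No profitable deviation — NE.
(Budget, Standard, Budget): Velox can switch to Standard (-5 → 0). Not NE.
(Budget, Standard, Standard): Velox can switch to Standard (-5 → -4). Not NE.
(Standard, Budget, Budget): Velox can switch to Plus (3 → 4). Not NE.
(Standard, Budget, Standard): Velox can switch to Budget (-3 → 0). Not NE.
(Standard, Standard, Budget): Velox can switch to Plus (0 → 4). Not NE.
(Standard, Standard, Standard): Velox can switch to Plus (-4 → 4). Not NE.
(Plus, Budget, Budget): Glide can switch to Standard (-1 → 3). Not NE.
(Plus, Budget, Standard): Velox can switch to Budget (-2 → 0). Not NE.
(Plus, Standard, Budget): Turo can switch to Budget (-3 → 3). Not NE.
(Plus, Standard, Standard): Turo can switch to Budget (-5 → 4). Not NE.

Pure NE: (Budget, Budget, Standard)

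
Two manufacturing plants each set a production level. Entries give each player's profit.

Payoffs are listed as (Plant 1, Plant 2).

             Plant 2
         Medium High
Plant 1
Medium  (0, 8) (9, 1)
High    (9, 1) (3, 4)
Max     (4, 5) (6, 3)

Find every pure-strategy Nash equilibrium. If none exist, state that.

(Medium, Medium): Plant 1 can switch to High (0 → 9). Not NE.
(Medium, High): Plant 2 can switch to Medium (1 → 8). Not NE.
(High, Medium): Plant 2 can switch to High (1 → 4). Not NE.
(High, High): Plant 1 can switch to Medium (3 → 9). Not NE.
(Max, Medium): Plant 1 can switch to High (4 → 9). Not NE.
(Max, High): Plant 1 can switch to Medium (6 → 9). Not NE.

There is no pure-strategy Nash equilibrium.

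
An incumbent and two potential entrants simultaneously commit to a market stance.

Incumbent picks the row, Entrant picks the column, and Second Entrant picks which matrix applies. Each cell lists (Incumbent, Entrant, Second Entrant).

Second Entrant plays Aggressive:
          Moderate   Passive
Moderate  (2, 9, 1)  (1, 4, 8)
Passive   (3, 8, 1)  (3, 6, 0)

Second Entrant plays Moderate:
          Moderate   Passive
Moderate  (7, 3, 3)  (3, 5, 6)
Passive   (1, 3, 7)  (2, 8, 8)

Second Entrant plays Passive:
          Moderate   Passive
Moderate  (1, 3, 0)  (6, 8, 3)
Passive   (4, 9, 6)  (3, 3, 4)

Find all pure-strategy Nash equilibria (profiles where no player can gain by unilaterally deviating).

(Moderate, Moderate, Aggressive): Incumbent can switch to Passive (2 → 3). Not NE.
(Moderate, Moderate, Moderate): Entrant can switch to Passive (3 → 5). Not NE.
(Moderate, Moderate, Passive): Incumbent can switch to Passive (1 → 4). Not NE.
(Moderate, Passive, Aggressive): Incumbent can switch to Passive (1 → 3). Not NE.
(Moderate, Passive, Moderate): Second Entrant can switch to Aggressive (6 → 8). Not NE.
(Moderate, Passive, Passive): Second Entrant can switch to Aggressive (3 → 8). Not NE.
(Passive, Moderate, Aggressive): Second Entrant can switch to Moderate (1 → 7). Not NE.
(Passive, Moderate, Moderate): Incumbent can switch to Moderate (1 → 7). Not NE.
(The remaining 4 profiles each have a profitable deviation by the same check.)

none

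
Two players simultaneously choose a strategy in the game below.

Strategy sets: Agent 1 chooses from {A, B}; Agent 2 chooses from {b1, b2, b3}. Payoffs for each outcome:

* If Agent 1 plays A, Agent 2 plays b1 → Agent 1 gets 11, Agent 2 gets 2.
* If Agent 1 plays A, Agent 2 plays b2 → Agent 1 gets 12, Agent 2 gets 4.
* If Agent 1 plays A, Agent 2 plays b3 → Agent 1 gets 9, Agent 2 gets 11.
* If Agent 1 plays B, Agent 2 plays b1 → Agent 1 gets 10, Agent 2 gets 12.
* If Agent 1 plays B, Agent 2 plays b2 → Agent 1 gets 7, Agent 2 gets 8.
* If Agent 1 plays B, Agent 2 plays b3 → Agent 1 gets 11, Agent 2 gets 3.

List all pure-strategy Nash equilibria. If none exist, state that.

For each strategy profile, look for a profitable unilateral deviation.
(A, b1): Agent 2 can switch to b2 (2 → 4). Not NE.
(A, b2): Agent 2 can switch to b3 (4 → 11). Not NE.
(A, b3): Agent 1 can switch to B (9 → 11). Not NE.
(B, b1): Agent 1 can switch to A (10 → 11). Not NE.
(B, b2): Agent 1 can switch to A (7 → 12). Not NE.
(B, b3): Agent 2 can switch to b1 (3 → 12). Not NE.

There is no pure-strategy Nash equilibrium.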